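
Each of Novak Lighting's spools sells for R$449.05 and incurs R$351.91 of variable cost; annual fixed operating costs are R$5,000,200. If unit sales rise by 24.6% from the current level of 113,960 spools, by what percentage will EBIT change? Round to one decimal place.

+44.9%

Total contribution margin = 113,960 × R$97.14 = R$11,070,074.40.
Subtracting fixed costs: EBIT = R$11,070,074.40 − R$5,000,200 = R$6,069,874.40.
DOL = contribution ÷ EBIT = R$11,070,074.40 ÷ R$6,069,874.40 = 1.8238.
%ΔEBIT = DOL × %ΔSales = 1.8238 × +24.6% = +44.9%.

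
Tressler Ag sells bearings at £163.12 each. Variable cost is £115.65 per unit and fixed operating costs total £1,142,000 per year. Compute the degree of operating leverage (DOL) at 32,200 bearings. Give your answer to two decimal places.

3.95

Contribution at this volume is 32,200 × £47.47 = £1,528,534.00.
Subtracting fixed costs: EBIT = £1,528,534.00 − £1,142,000 = £386,534.00.
So DOL = total CM / EBIT = £1,528,534.00 / £386,534.00 = 3.9545.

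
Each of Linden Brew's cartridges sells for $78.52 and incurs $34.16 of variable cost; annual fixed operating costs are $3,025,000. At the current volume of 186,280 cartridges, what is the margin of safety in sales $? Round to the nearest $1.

Contribution margin per unit = $78.52 − $34.16 = $44.36. Break-even units = $3,025,000 ÷ $44.36 = 68,192.06; break-even revenue = 68,192.06 × $78.52 = $5,354,440.94.
Actual sales revenue = 186,280 × $78.52 = $14,626,705.60.
Margin of safety = $14,626,705.60 − $5,354,440.94 = $9,272,265.

$9,272,265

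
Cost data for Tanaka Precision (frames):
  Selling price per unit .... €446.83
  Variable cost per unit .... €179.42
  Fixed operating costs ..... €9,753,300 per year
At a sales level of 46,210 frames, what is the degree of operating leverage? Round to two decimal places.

At 46,210 units, contribution = 46,210 × €267.41 = €12,357,016.10.
Subtracting fixed costs: EBIT = €12,357,016.10 − €9,753,300 = €2,603,716.10.
DOL = contribution ÷ EBIT = €12,357,016.10 ÷ €2,603,716.10 = 4.7459.

4.75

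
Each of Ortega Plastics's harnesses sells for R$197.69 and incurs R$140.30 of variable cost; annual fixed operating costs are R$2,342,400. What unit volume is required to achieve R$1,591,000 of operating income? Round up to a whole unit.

Contribution margin per unit = R$197.69 − R$140.30 = R$57.39.
Need Q such that Q × R$57.39 − R$2,342,400 = R$1,591,000, i.e. Q = R$3,933,400 / R$57.39 = 68,538.07 → 68,539.

68,539 harnesses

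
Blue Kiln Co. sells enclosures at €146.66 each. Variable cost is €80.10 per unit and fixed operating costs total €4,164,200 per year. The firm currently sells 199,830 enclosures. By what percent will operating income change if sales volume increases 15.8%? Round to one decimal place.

+23.0%

Total contribution margin = 199,830 × €66.56 = €13,300,684.80.
Subtracting fixed costs: EBIT = €13,300,684.80 − €4,164,200 = €9,136,484.80.
So DOL = total CM / EBIT = €13,300,684.80 / €9,136,484.80 = 1.4558.
Operating income changes by 1.4558 × +15.8% = +23.0%.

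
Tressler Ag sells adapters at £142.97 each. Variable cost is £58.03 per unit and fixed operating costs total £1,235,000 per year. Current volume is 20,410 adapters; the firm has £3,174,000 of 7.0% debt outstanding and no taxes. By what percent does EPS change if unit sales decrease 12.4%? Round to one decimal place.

Total contribution margin = 20,410 × £84.94 = £1,733,625.40.
Operating income = contribution − fixed costs = £1,733,625.40 − £1,235,000 = £498,625.40.
After interest of £222,180.00, pre-tax earnings = £276,445.40.
Degree of combined leverage = contribution ÷ (EBIT − I) = £1,733,625.40 ÷ £276,445.40 = 6.2711.
%ΔEPS = DCL × %ΔSales = 6.2711 × -12.4% = -77.8%.

-77.8%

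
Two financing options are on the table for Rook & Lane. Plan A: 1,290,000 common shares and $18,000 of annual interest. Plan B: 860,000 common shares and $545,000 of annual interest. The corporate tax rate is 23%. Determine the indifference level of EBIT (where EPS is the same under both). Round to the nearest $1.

Set EPS_A = EPS_B: (EBIT − $18,000)(1 − 0.23) ÷ 1,290,000 = (EBIT − $545,000)(1 − 0.23) ÷ 860,000.
Cancelling (1 − t) and cross-multiplying: 860,000·(EBIT − 18,000) = 1,290,000·(EBIT − 545,000).
Solving, EBIT = (545,000·1,290,000 − 18,000·860,000) / (1,290,000 − 860,000) = 687,570,000,000 / 430,000 = 1,599,000.00.

$1,599,000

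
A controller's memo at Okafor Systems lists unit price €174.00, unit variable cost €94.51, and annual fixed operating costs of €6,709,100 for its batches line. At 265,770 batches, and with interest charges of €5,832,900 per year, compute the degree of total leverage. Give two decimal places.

At 265,770 units, contribution = 265,770 × €79.49 = €21,126,057.30.
Operating income = contribution − fixed costs = €21,126,057.30 − €6,709,100 = €14,416,957.30. Interest = €5,832,900.00.
DOL = €21,126,057.30 ÷ €14,416,957.30 = 1.4654; DFL = €14,416,957.30 ÷ €8,584,057.30 = 1.6795.
Combined leverage = 1.4654 × 1.6795 = 2.4611.

2.46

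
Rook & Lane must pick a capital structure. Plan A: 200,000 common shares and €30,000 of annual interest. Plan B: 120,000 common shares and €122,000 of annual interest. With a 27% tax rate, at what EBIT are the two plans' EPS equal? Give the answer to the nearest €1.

€260,000

At indifference, (EBIT − 30,000)(1 − t)/200,000 = (EBIT − 122,000)(1 − t)/120,000.
Cancelling (1 − t) and cross-multiplying: 120,000·(EBIT − 30,000) = 200,000·(EBIT − 122,000).
Solving, EBIT = (122,000·200,000 − 30,000·120,000) / (200,000 − 120,000) = 20,800,000,000 / 80,000 = 260,000.00.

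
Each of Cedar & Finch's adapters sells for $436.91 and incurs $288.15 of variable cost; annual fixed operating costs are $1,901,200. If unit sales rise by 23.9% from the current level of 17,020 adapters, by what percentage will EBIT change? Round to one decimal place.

Contribution at this volume is 17,020 × $148.76 = $2,531,895.20.
EBIT = $2,531,895.20 − $1,901,200 = $630,695.20.
So DOL = total CM / EBIT = $2,531,895.20 / $630,695.20 = 4.0145.
%ΔEBIT = DOL × %ΔSales = 4.0145 × +23.9% = +95.9%.

+95.9%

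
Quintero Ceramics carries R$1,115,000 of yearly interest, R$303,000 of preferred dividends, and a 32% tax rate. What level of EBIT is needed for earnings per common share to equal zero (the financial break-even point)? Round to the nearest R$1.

Grossing the preferred dividend up to pre-tax terms: R$303,000 / (1 − 0.32) = R$445,588.24.
Financial break-even EBIT = interest + D_p ÷ (1 − t) = R$1,115,000 + R$445,588.24 = R$1,560,588.24.

R$1,560,588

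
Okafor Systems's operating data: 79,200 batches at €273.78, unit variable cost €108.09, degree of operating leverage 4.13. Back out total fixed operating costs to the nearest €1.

Total contribution margin = 79,200 × €165.69 = €13,122,648.00.
Since DOL = CM ÷ EBIT, EBIT = €13,122,648.00 ÷ 4.13 = €3,177,396.61.
Fixed costs = CM − EBIT = €13,122,648.00 − €3,177,396.61 = €9,945,251.

€9,945,251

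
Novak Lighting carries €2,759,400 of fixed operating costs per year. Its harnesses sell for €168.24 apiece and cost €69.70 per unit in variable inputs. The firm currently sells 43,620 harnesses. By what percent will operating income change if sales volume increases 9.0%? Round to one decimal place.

Total contribution margin = 43,620 × €98.54 = €4,298,314.80.
Subtracting fixed costs: EBIT = €4,298,314.80 − €2,759,400 = €1,538,914.80.
Degree of operating leverage = €4,298,314.80 / €1,538,914.80 = 2.7931.
%ΔEBIT = DOL × %ΔSales = 2.7931 × +9.0% = +25.1%.

+25.1%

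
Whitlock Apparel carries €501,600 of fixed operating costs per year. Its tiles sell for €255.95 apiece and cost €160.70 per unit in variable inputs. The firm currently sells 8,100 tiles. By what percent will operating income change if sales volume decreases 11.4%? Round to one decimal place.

-32.6%

Contribution at this volume is 8,100 × €95.25 = €771,525.00.
Operating income = contribution − fixed costs = €771,525.00 − €501,600 = €269,925.00.
So DOL = total CM / EBIT = €771,525.00 / €269,925.00 = 2.8583.
Operating income changes by 2.8583 × -11.4% = -32.6%.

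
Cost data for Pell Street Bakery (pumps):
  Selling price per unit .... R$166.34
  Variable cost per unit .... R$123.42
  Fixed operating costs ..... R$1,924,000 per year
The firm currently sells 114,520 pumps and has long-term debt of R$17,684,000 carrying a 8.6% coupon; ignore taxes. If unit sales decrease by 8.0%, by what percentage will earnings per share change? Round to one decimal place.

-26.7%

Total contribution margin = 114,520 × R$42.92 = R$4,915,198.40.
Operating income = contribution − fixed costs = R$4,915,198.40 − R$1,924,000 = R$2,991,198.40.
After interest of R$1,520,824.00, pre-tax earnings = R$1,470,374.40.
Degree of combined leverage = contribution ÷ (EBIT − I) = R$4,915,198.40 ÷ R$1,470,374.40 = 3.3428.
%ΔEPS = DCL × %ΔSales = 3.3428 × -8.0% = -26.7%.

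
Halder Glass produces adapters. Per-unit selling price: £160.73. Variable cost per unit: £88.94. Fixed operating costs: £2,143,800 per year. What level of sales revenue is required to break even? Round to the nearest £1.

£4,799,735

CM per unit = £160.73 − £88.94 = £71.79; CM ratio = £71.79 / £160.73 = 0.4466.
Break-even sales = FC ÷ CM ratio = £2,143,800 × £160.73 / £71.79 = £4,799,735.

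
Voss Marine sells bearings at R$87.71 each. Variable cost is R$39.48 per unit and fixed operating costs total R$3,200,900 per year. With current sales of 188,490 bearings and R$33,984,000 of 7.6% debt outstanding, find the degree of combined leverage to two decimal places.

2.75

Total contribution margin = 188,490 × R$48.23 = R$9,090,872.70.
Operating income = contribution − fixed costs = R$9,090,872.70 − R$3,200,900 = R$5,889,972.70. Interest = R$2,582,784.00.
DOL = R$9,090,872.70 ÷ R$5,889,972.70 = 1.5434; DFL = R$5,889,972.70 ÷ R$3,307,188.70 = 1.7810.
Combined leverage = 1.5434 × 1.7810 = 2.7488.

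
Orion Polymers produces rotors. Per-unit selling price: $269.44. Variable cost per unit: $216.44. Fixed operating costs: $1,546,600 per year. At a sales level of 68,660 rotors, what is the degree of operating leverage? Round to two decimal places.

At 68,660 units, contribution = 68,660 × $53.00 = $3,638,980.00.
EBIT = $3,638,980.00 − $1,546,600 = $2,092,380.00.
So DOL = total CM / EBIT = $3,638,980.00 / $2,092,380.00 = 1.7392.

1.74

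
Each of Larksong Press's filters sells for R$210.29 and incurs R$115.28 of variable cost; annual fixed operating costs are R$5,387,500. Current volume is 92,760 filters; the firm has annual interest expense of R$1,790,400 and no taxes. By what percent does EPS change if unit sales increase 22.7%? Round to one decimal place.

At 92,760 units, contribution = 92,760 × R$95.01 = R$8,813,127.60.
Subtracting fixed costs: EBIT = R$8,813,127.60 − R$5,387,500 = R$3,425,627.60.
After interest of R$1,790,400.00, pre-tax earnings = R$1,635,227.60.
DCL = total CM / (EBIT − I) = R$8,813,127.60 / R$1,635,227.60 = 5.3895.
EPS therefore changes by 5.3895 × (+22.7%) = +122.3%.

+122.3%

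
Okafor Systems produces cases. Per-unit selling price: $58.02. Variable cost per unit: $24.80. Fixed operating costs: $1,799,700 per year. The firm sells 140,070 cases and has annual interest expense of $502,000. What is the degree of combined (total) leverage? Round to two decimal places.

At 140,070 units, contribution = 140,070 × $33.22 = $4,653,125.40.
Operating income = contribution − fixed costs = $4,653,125.40 − $1,799,700 = $2,853,425.40. Interest = $502,000.00, so EBIT − I = $2,351,425.40.
Degree of total leverage = total CM / (EBIT − interest) = $4,653,125.40 / $2,351,425.40 = 1.9789.

1.98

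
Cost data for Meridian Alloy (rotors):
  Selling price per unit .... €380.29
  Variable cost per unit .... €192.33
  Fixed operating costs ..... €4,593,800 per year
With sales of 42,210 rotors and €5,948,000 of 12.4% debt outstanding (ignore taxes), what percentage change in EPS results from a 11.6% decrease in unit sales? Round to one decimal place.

-35.4%

Total contribution margin = 42,210 × €187.96 = €7,933,791.60.
EBIT = €7,933,791.60 − €4,593,800 = €3,339,991.60.
After interest of €737,552.00, pre-tax earnings = €2,602,439.60.
Degree of combined leverage = contribution ÷ (EBIT − I) = €7,933,791.60 ÷ €2,602,439.60 = 3.0486.
%ΔEPS = DCL × %ΔSales = 3.0486 × -11.6% = -35.4%.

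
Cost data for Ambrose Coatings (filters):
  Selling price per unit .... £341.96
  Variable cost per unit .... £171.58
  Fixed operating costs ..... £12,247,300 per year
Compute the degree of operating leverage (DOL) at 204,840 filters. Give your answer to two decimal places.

Total contribution margin = 204,840 × £170.38 = £34,900,639.20.
EBIT = £34,900,639.20 − £12,247,300 = £22,653,339.20.
Degree of operating leverage = £34,900,639.20 / £22,653,339.20 = 1.5406.

1.54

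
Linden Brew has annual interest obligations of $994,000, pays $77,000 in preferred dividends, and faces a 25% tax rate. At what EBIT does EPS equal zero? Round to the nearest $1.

Preferred dividends are paid after tax, so their pre-tax equivalent is $77,000 ÷ (1 − 0.25) = $102,666.67.
EPS = 0 when EBIT covers interest plus the pre-tax preferred burden: $994,000 + $102,666.67 = $1,096,666.67.

$1,096,667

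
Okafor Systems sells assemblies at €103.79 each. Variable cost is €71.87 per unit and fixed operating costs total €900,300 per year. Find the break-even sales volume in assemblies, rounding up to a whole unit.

Unit CM = price − variable cost = €103.79 − €71.87 = €31.92.
Break-even volume = fixed costs ÷ CM per unit = €900,300 ÷ €31.92 = 28,204.89, so 28,205 assemblies.

28,205 assemblies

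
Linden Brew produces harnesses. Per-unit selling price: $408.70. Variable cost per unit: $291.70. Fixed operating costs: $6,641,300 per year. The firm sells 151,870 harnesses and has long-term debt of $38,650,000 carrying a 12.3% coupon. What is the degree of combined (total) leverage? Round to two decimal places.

2.79

Contribution at this volume is 151,870 × $117.00 = $17,768,790.00.
EBIT = $17,768,790.00 − $6,641,300 = $11,127,490.00. Interest = $4,753,950.00, so EBIT − I = $6,373,540.00.
Degree of total leverage = total CM / (EBIT − interest) = $17,768,790.00 / $6,373,540.00 = 2.7879.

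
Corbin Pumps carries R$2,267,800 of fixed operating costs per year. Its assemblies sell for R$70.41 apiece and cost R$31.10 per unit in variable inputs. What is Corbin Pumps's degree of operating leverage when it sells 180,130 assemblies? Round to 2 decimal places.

Contribution at this volume is 180,130 × R$39.31 = R$7,080,910.30.
Operating income = contribution − fixed costs = R$7,080,910.30 − R$2,267,800 = R$4,813,110.30.
Degree of operating leverage = R$7,080,910.30 / R$4,813,110.30 = 1.4712.

1.47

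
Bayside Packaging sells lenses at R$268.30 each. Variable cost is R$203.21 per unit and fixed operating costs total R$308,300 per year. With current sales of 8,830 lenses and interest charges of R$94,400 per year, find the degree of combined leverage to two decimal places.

At 8,830 units, contribution = 8,830 × R$65.09 = R$574,744.70.
Operating income = contribution − fixed costs = R$574,744.70 − R$308,300 = R$266,444.70. Interest = R$94,400.00.
DOL = R$574,744.70 ÷ R$266,444.70 = 2.1571; DFL = R$266,444.70 ÷ R$172,044.70 = 1.5487.
Combined leverage = 2.1571 × 1.5487 = 3.3407.

3.34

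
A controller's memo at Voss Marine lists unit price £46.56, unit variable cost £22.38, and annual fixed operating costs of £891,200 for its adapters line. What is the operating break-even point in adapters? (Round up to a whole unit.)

36,857 adapters

Unit CM = price − variable cost = £46.56 − £22.38 = £24.18.
Units to break even: £891,200 ÷ £24.18 = 36,856.91, rounded up to 36,857.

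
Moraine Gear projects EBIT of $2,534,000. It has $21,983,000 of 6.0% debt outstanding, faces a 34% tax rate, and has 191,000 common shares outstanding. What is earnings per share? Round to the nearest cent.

Interest = $1,318,980.00, so EBT = $2,534,000 − $1,318,980.00 = $1,215,020.00.
After tax at 34%: net income = $1,215,020.00 × 0.66 = $801,913.20.
EPS = $801,913.20 ÷ 191,000 = $4.20.

$4.20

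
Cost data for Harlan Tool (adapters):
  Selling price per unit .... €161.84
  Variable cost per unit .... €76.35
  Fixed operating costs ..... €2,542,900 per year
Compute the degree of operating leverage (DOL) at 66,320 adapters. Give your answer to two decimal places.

1.81

At 66,320 units, contribution = 66,320 × €85.49 = €5,669,696.80.
Operating income = contribution − fixed costs = €5,669,696.80 − €2,542,900 = €3,126,796.80.
Degree of operating leverage = €5,669,696.80 / €3,126,796.80 = 1.8133.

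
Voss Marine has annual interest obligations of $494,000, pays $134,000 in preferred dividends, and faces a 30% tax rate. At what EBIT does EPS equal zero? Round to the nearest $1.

$685,429

Preferred dividends are paid after tax, so their pre-tax equivalent is $134,000 ÷ (1 − 0.30) = $191,428.57.
EPS = 0 when EBIT covers interest plus the pre-tax preferred burden: $494,000 + $191,428.57 = $685,428.57.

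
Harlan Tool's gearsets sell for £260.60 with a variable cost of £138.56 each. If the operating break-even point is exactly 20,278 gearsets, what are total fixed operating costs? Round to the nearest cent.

£2,474,727.12

Contribution margin per unit = £260.60 − £138.56 = £122.04.
Since BE = FC / CM, FC = 20,278 × £122.04 = £2,474,727.12.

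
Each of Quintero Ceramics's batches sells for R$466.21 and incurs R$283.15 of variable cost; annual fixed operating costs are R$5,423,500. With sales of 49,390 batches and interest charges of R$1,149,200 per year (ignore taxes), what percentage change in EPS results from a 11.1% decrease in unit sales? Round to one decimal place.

-40.7%

At 49,390 units, contribution = 49,390 × R$183.06 = R$9,041,333.40.
Operating income = contribution − fixed costs = R$9,041,333.40 − R$5,423,500 = R$3,617,833.40.
Interest = R$1,149,200.00, so EBIT − I = R$2,468,633.40.
Degree of combined leverage = contribution ÷ (EBIT − I) = R$9,041,333.40 ÷ R$2,468,633.40 = 3.6625.
%ΔEPS = DCL × %ΔSales = 3.6625 × -11.1% = -40.7%.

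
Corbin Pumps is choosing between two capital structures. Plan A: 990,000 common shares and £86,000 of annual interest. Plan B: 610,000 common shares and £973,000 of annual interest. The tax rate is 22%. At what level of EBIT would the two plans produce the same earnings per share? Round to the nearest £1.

£2,396,868

Set EPS_A = EPS_B: (EBIT − £86,000)(1 − 0.22) ÷ 990,000 = (EBIT − £973,000)(1 − 0.22) ÷ 610,000.
Cancelling (1 − t) and cross-multiplying: 610,000·(EBIT − 86,000) = 990,000·(EBIT − 973,000).
EBIT × (990,000 − 610,000) = 973,000 × 990,000 − 86,000 × 610,000 = 910,810,000,000, so EBIT = 910,810,000,000 ÷ 380,000 = 2,396,868.42.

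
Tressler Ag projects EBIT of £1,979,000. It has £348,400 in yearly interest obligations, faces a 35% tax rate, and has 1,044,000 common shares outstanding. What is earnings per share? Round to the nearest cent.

Pre-tax income = £1,979,000 − £348,400.00 = £1,630,600.00.
After tax at 35%: net income = £1,630,600.00 × 0.65 = £1,059,890.00.
Per share: £1,059,890.00 / 1,044,000 shares = £1.02.

£1.02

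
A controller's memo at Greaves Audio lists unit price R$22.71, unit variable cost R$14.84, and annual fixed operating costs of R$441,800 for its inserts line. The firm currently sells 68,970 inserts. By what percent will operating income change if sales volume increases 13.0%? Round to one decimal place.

+69.9%

At 68,970 units, contribution = 68,970 × R$7.87 = R$542,793.90.
EBIT = R$542,793.90 − R$441,800 = R$100,993.90.
Degree of operating leverage = R$542,793.90 / R$100,993.90 = 5.3745.
So EBIT moves 5.3745 × (+13.0%) = +69.9%.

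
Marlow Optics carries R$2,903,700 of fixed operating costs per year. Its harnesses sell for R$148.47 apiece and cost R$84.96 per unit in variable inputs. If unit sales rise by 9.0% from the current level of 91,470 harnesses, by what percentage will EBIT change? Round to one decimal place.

+18.0%

Contribution at this volume is 91,470 × R$63.51 = R$5,809,259.70.
Operating income = contribution − fixed costs = R$5,809,259.70 − R$2,903,700 = R$2,905,559.70.
Degree of operating leverage = R$5,809,259.70 / R$2,905,559.70 = 1.9994.
%ΔEBIT = DOL × %ΔSales = 1.9994 × +9.0% = +18.0%.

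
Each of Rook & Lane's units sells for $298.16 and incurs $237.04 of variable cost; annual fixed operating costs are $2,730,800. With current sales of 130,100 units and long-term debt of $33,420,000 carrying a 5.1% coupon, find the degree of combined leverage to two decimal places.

2.26

At 130,100 units, contribution = 130,100 × $61.12 = $7,951,712.00.
Operating income = contribution − fixed costs = $7,951,712.00 − $2,730,800 = $5,220,912.00. Interest = $1,704,420.00.
DOL = $7,951,712.00 ÷ $5,220,912.00 = 1.5231; DFL = $5,220,912.00 ÷ $3,516,492.00 = 1.4847.
DCL = DOL × DFL = 1.5231 × 1.4847 = 2.2613.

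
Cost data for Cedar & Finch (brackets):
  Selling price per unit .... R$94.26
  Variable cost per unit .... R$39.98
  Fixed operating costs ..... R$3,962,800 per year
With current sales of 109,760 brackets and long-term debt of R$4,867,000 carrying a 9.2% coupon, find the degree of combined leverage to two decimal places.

At 109,760 units, contribution = 109,760 × R$54.28 = R$5,957,772.80.
Operating income = contribution − fixed costs = R$5,957,772.80 − R$3,962,800 = R$1,994,972.80. Interest = R$447,764.00.
DOL = R$5,957,772.80 ÷ R$1,994,972.80 = 2.9864; DFL = R$1,994,972.80 ÷ R$1,547,208.80 = 1.2894.
DCL = DOL × DFL = 2.9864 × 1.2894 = 3.8507.

3.85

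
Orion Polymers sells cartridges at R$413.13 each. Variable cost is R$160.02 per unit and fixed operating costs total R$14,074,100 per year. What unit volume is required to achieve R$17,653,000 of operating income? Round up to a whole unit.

Contribution margin per unit = R$413.13 − R$160.02 = R$253.11.
Units = (FC + target) / CM = (R$14,074,100 + R$17,653,000) / R$253.11 = 125,349.06, so 125,350 cartridges.

125,350 cartridges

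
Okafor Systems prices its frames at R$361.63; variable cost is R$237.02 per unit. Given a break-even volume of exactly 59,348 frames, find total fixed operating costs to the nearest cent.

Unit CM = price − variable cost = R$361.63 − R$237.02 = R$124.61.
Since BE = FC / CM, FC = 59,348 × R$124.61 = R$7,395,354.28.

R$7,395,354.28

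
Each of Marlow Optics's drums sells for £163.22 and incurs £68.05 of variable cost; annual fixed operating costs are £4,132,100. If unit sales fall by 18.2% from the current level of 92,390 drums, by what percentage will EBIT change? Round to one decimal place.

At 92,390 units, contribution = 92,390 × £95.17 = £8,792,756.30.
EBIT = £8,792,756.30 − £4,132,100 = £4,660,656.30.
DOL = contribution ÷ EBIT = £8,792,756.30 ÷ £4,660,656.30 = 1.8866.
Operating income changes by 1.8866 × -18.2% = -34.3%.

-34.3%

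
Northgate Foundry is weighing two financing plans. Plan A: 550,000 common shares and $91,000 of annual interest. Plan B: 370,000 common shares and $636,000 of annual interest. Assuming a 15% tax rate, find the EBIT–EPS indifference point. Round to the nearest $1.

$1,756,278

At indifference, (EBIT − 91,000)(1 − t)/550,000 = (EBIT − 636,000)(1 − t)/370,000.
Cancelling (1 − t) and cross-multiplying: 370,000·(EBIT − 91,000) = 550,000·(EBIT − 636,000).
EBIT × (550,000 − 370,000) = 636,000 × 550,000 − 91,000 × 370,000 = 316,130,000,000, so EBIT = 316,130,000,000 ÷ 180,000 = 1,756,277.78.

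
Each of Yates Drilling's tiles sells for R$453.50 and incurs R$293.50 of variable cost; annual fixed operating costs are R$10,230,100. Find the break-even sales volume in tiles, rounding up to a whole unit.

63,939 tiles

Each unit contributes R$453.50 − R$293.50 = R$160.00.
Break-even volume = fixed costs ÷ CM per unit = R$10,230,100 ÷ R$160.00 = 63,938.12, so 63,939 tiles.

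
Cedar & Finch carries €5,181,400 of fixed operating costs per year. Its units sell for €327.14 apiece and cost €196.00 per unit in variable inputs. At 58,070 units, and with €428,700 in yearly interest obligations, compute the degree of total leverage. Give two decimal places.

Contribution at this volume is 58,070 × €131.14 = €7,615,299.80.
Operating income = contribution − fixed costs = €7,615,299.80 − €5,181,400 = €2,433,899.80. Interest = €428,700.00, so EBIT − I = €2,005,199.80.
Degree of total leverage = total CM / (EBIT − interest) = €7,615,299.80 / €2,005,199.80 = 3.7978.

3.80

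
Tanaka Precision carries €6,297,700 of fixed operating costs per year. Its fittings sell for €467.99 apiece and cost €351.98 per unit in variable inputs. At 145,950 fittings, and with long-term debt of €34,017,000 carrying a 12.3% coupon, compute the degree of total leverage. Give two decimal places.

2.63

Contribution at this volume is 145,950 × €116.01 = €16,931,659.50.
Operating income = contribution − fixed costs = €16,931,659.50 − €6,297,700 = €10,633,959.50. Interest = €4,184,091.00, so EBIT − I = €6,449,868.50.
DCL = contribution ÷ (EBIT − I) = €16,931,659.50 ÷ €6,449,868.50 = 2.6251.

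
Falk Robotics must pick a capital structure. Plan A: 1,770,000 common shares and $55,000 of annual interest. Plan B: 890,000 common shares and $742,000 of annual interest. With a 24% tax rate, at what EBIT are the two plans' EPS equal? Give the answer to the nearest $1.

At indifference, (EBIT − 55,000)(1 − t)/1,770,000 = (EBIT − 742,000)(1 − t)/890,000.
Cancelling (1 − t) and cross-multiplying: 890,000·(EBIT − 55,000) = 1,770,000·(EBIT − 742,000).
Solving, EBIT = (742,000·1,770,000 − 55,000·890,000) / (1,770,000 − 890,000) = 1,264,390,000,000 / 880,000 = 1,436,806.82.

$1,436,807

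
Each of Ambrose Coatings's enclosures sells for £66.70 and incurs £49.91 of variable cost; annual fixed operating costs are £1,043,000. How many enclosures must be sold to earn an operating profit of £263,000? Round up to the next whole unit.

Each unit contributes £66.70 − £49.91 = £16.79.
Need Q such that Q × £16.79 − £1,043,000 = £263,000, i.e. Q = £1,306,000 / £16.79 = 77,784.40 → 77,785.

77,785 enclosures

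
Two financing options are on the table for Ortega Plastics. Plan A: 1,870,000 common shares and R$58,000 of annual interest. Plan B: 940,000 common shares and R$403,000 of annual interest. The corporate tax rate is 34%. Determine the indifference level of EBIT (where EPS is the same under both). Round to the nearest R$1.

R$751,710

At indifference, (EBIT − 58,000)(1 − t)/1,870,000 = (EBIT − 403,000)(1 − t)/940,000.
Cancelling (1 − t) and cross-multiplying: 940,000·(EBIT − 58,000) = 1,870,000·(EBIT − 403,000).
EBIT × (1,870,000 − 940,000) = 403,000 × 1,870,000 − 58,000 × 940,000 = 699,090,000,000, so EBIT = 699,090,000,000 ÷ 930,000 = 751,709.68.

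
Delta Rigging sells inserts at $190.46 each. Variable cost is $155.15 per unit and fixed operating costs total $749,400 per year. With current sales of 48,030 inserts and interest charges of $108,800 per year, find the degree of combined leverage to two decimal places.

2.02

Total contribution margin = 48,030 × $35.31 = $1,695,939.30.
Subtracting fixed costs: EBIT = $1,695,939.30 − $749,400 = $946,539.30. Interest = $108,800.00, so EBIT − I = $837,739.30.
Degree of total leverage = total CM / (EBIT − interest) = $1,695,939.30 / $837,739.30 = 2.0244.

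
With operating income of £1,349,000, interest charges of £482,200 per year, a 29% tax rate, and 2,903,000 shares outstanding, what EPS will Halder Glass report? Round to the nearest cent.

£0.21

Pre-tax income = £1,349,000 − £482,200.00 = £866,800.00.
Net income = £866,800.00 × (1 − 0.29) = £615,428.00.
EPS = £615,428.00 ÷ 2,903,000 = £0.21.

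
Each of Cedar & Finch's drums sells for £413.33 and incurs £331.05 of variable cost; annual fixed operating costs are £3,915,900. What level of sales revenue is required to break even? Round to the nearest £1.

£19,671,353

Contribution margin per unit = £413.33 − £331.05 = £82.28, a CM ratio of £82.28 ÷ £413.33 = 0.1991.
Break-even revenue = fixed costs × price ÷ CM = £3,915,900 × £413.33 ÷ £82.28 = £19,671,353.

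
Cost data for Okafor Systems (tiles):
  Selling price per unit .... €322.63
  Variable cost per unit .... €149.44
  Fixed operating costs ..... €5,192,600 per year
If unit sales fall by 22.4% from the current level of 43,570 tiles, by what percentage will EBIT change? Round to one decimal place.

-71.8%

Total contribution margin = 43,570 × €173.19 = €7,545,888.30.
Operating income = contribution − fixed costs = €7,545,888.30 − €5,192,600 = €2,353,288.30.
Degree of operating leverage = €7,545,888.30 / €2,353,288.30 = 3.2065.
%ΔEBIT = DOL × %ΔSales = 3.2065 × -22.4% = -71.8%.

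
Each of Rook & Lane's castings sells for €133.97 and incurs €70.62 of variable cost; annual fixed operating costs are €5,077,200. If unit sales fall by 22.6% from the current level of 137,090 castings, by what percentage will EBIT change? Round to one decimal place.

-54.4%

Contribution at this volume is 137,090 × €63.35 = €8,684,651.50.
EBIT = €8,684,651.50 − €5,077,200 = €3,607,451.50.
DOL = contribution ÷ EBIT = €8,684,651.50 ÷ €3,607,451.50 = 2.4074.
So EBIT moves 2.4074 × (-22.6%) = -54.4%.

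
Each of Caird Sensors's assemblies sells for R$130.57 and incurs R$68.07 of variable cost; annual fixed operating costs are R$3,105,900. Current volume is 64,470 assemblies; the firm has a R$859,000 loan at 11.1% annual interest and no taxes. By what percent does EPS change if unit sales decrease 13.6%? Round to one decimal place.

-66.2%

At 64,470 units, contribution = 64,470 × R$62.50 = R$4,029,375.00.
Subtracting fixed costs: EBIT = R$4,029,375.00 − R$3,105,900 = R$923,475.00.
After interest of R$95,349.00, pre-tax earnings = R$828,126.00.
DCL = total CM / (EBIT − I) = R$4,029,375.00 / R$828,126.00 = 4.8657.
%ΔEPS = DCL × %ΔSales = 4.8657 × -13.6% = -66.2%.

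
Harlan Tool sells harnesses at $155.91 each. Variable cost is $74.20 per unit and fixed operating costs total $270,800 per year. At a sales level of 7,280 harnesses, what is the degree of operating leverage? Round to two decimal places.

Total contribution margin = 7,280 × $81.71 = $594,848.80.
Operating income = contribution − fixed costs = $594,848.80 − $270,800 = $324,048.80.
DOL = contribution ÷ EBIT = $594,848.80 ÷ $324,048.80 = 1.8357.

1.84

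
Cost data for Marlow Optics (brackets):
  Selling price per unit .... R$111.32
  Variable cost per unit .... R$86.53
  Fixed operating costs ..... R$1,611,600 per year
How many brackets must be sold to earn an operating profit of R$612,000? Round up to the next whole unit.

89,698 brackets

Contribution margin per unit = R$111.32 − R$86.53 = R$24.79.
Units = (FC + target) / CM = (R$1,611,600 + R$612,000) / R$24.79 = 89,697.46, so 89,698 brackets.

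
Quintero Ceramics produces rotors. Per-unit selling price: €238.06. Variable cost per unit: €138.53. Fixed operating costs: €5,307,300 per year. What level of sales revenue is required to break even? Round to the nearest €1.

Contribution margin per unit = €238.06 − €138.53 = €99.53, a CM ratio of €99.53 ÷ €238.06 = 0.4181.
Break-even revenue = fixed costs × price ÷ CM = €5,307,300 × €238.06 ÷ €99.53 = €12,694,221.

€12,694,221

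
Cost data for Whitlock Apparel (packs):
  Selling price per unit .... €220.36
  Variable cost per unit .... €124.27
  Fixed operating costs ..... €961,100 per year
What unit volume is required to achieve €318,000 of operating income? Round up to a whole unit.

13,312 packs

Contribution margin per unit = €220.36 − €124.27 = €96.09.
Units = (FC + target) / CM = (€961,100 + €318,000) / €96.09 = 13,311.48, so 13,312 packs.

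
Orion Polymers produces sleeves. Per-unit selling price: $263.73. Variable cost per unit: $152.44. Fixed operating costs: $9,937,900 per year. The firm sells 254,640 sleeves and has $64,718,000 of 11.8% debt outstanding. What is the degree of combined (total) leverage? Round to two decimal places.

2.63

Contribution at this volume is 254,640 × $111.29 = $28,338,885.60.
Subtracting fixed costs: EBIT = $28,338,885.60 − $9,937,900 = $18,400,985.60. Interest = $7,636,724.00, so EBIT − I = $10,764,261.60.
DCL = contribution ÷ (EBIT − I) = $28,338,885.60 ÷ $10,764,261.60 = 2.6327.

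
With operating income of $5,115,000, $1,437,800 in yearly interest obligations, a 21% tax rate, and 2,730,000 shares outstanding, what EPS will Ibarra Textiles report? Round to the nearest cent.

$1.06

Interest = $1,437,800.00, so EBT = $5,115,000 − $1,437,800.00 = $3,677,200.00.
After tax at 21%: net income = $3,677,200.00 × 0.79 = $2,904,988.00.
EPS = $2,904,988.00 ÷ 2,730,000 = $1.06.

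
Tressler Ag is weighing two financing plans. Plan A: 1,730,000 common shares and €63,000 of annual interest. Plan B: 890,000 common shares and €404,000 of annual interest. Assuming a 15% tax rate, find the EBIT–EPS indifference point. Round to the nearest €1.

€765,298

Set EPS_A = EPS_B: (EBIT − €63,000)(1 − 0.15) ÷ 1,730,000 = (EBIT − €404,000)(1 − 0.15) ÷ 890,000.
The (1 − t) factor cancels: (EBIT − 63,000) × 890,000 = (EBIT − 404,000) × 1,730,000.
EBIT × (1,730,000 − 890,000) = 404,000 × 1,730,000 − 63,000 × 890,000 = 642,850,000,000, so EBIT = 642,850,000,000 ÷ 840,000 = 765,297.62.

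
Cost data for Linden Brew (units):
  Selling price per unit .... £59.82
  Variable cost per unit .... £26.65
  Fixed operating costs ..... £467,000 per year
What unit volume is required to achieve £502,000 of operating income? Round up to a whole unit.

29,214 units

Unit CM = price − variable cost = £59.82 − £26.65 = £33.17.
Need Q such that Q × £33.17 − £467,000 = £502,000, i.e. Q = £969,000 / £33.17 = 29,213.14 → 29,214.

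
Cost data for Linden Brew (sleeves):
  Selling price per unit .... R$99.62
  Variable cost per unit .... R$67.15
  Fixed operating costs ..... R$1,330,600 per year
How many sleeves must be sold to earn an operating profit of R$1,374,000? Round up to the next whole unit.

Contribution margin per unit = R$99.62 − R$67.15 = R$32.47.
Required volume = (fixed costs + target profit) ÷ CM = (R$1,330,600 + R$1,374,000) ÷ R$32.47 = 83,295.35, so 83,296 sleeves.

83,296 sleeves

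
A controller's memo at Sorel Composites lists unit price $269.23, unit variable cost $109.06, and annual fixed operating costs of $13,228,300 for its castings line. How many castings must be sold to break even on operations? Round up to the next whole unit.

82,590 castings

Contribution margin per unit = $269.23 − $109.06 = $160.17.
Break-even Q = $13,228,300 / $160.17 = 82,589.12 → 82,590 castings.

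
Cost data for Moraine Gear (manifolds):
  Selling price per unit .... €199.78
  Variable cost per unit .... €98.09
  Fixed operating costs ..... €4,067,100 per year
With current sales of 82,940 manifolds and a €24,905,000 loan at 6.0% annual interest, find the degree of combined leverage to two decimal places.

Contribution at this volume is 82,940 × €101.69 = €8,434,168.60.
Subtracting fixed costs: EBIT = €8,434,168.60 − €4,067,100 = €4,367,068.60. Interest = €1,494,300.00.
DOL = €8,434,168.60 ÷ €4,367,068.60 = 1.9313; DFL = €4,367,068.60 ÷ €2,872,768.60 = 1.5202.
DCL = DOL × DFL = 1.9313 × 1.5202 = 2.9360.

2.94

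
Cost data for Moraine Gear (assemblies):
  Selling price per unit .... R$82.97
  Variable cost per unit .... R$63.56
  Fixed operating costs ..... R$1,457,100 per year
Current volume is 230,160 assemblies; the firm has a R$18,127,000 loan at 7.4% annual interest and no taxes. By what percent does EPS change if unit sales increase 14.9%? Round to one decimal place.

+39.9%

Total contribution margin = 230,160 × R$19.41 = R$4,467,405.60.
Operating income = contribution − fixed costs = R$4,467,405.60 − R$1,457,100 = R$3,010,305.60.
After interest of R$1,341,398.00, pre-tax earnings = R$1,668,907.60.
DCL = total CM / (EBIT − I) = R$4,467,405.60 / R$1,668,907.60 = 2.6768.
%ΔEPS = DCL × %ΔSales = 2.6768 × +14.9% = +39.9%.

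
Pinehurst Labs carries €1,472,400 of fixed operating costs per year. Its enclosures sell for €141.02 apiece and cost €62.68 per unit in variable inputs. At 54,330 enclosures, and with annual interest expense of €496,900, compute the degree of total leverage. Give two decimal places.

1.86

At 54,330 units, contribution = 54,330 × €78.34 = €4,256,212.20.
EBIT = €4,256,212.20 − €1,472,400 = €2,783,812.20. Interest = €496,900.00, so EBIT − I = €2,286,912.20.
Degree of total leverage = total CM / (EBIT − interest) = €4,256,212.20 / €2,286,912.20 = 1.8611.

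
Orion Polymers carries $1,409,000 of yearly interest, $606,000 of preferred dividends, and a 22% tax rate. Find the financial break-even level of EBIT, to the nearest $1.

Grossing the preferred dividend up to pre-tax terms: $606,000 / (1 − 0.22) = $776,923.08.
Financial break-even EBIT = interest + D_p ÷ (1 − t) = $1,409,000 + $776,923.08 = $2,185,923.08.

$2,185,923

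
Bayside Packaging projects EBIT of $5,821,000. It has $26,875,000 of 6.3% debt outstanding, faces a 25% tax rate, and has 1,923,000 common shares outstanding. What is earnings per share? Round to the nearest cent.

Interest = $1,693,125.00, so EBT = $5,821,000 − $1,693,125.00 = $4,127,875.00.
Net income = $4,127,875.00 × (1 − 0.25) = $3,095,906.25.
Per share: $3,095,906.25 / 1,923,000 shares = $1.61.

$1.61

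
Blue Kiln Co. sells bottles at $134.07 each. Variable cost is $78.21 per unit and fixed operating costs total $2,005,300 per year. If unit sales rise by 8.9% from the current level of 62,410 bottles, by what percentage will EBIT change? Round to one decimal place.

At 62,410 units, contribution = 62,410 × $55.86 = $3,486,222.60.
Operating income = contribution − fixed costs = $3,486,222.60 − $2,005,300 = $1,480,922.60.
So DOL = total CM / EBIT = $3,486,222.60 / $1,480,922.60 = 2.3541.
%ΔEBIT = DOL × %ΔSales = 2.3541 × +8.9% = +21.0%.

+21.0%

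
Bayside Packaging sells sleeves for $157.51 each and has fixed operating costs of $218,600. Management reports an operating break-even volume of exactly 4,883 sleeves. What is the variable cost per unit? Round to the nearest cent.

$112.74

At break-even, FC = Q × (P − VC), so P − VC = $218,600 ÷ 4,883 = $44.7676.
Hence VC = price − CM = $157.51 − $44.7676 = $112.74.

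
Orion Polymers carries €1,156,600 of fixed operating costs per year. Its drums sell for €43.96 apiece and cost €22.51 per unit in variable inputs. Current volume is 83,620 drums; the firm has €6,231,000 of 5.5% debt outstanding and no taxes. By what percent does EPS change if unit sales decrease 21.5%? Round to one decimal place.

At 83,620 units, contribution = 83,620 × €21.45 = €1,793,649.00.
Subtracting fixed costs: EBIT = €1,793,649.00 − €1,156,600 = €637,049.00.
After interest of €342,705.00, pre-tax earnings = €294,344.00.
DCL = total CM / (EBIT − I) = €1,793,649.00 / €294,344.00 = 6.0937.
%ΔEPS = DCL × %ΔSales = 6.0937 × -21.5% = -131.0%.

-131.0%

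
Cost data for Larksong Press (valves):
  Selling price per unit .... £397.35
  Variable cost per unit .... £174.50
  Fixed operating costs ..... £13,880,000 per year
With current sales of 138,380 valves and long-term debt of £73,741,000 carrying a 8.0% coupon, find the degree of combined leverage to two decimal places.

Contribution at this volume is 138,380 × £222.85 = £30,837,983.00.
Operating income = contribution − fixed costs = £30,837,983.00 − £13,880,000 = £16,957,983.00. Interest = £5,899,280.00.
DOL = £30,837,983.00 ÷ £16,957,983.00 = 1.8185; DFL = £16,957,983.00 ÷ £11,058,703.00 = 1.5335.
Combined leverage = 1.8185 × 1.5335 = 2.7887.

2.79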